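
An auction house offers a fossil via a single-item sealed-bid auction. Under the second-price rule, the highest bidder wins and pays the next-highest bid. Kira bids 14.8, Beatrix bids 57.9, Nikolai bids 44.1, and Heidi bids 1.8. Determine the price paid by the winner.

44.1

Ranking the bids: Beatrix 57.9; Nikolai 44.1; Kira 14.8; Heidi 1.8.
Beatrix has the highest bid, so Beatrix wins.
The second-highest bid is 44.1, so that is what Beatrix pays.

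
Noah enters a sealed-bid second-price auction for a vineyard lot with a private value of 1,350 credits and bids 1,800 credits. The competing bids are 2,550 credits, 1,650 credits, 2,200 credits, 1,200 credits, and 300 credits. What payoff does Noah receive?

Highest competing bid: 2,550 credits.
Noah's bid 1,800 credits is not the highest, so Noah loses, pays nothing, and earns zero payoff.

Noah's payoff: 0 credits.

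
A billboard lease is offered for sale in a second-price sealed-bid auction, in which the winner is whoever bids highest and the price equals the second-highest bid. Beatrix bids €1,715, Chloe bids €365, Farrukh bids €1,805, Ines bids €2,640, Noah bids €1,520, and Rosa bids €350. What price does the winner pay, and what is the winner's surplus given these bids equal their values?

Ordered from highest: Ines €2,640 > Farrukh €1,805 > Beatrix €1,715 > Noah €1,520 > Chloe €365 > Rosa €350.
Ines is the highest bidder, so Ines wins.
Under the second-price rule, the price is the second-highest bid: €1,805.
Surplus = €2,640 − €1,805 = €835.

Price €1,805; surplus €835.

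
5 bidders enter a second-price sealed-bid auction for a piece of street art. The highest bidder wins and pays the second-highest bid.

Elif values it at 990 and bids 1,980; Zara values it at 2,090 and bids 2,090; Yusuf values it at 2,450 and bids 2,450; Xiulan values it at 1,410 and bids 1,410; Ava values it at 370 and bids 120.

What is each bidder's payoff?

Elif 0, Zara 0, Yusuf 360, Xiulan 0, Ava 0.

Bids in descending order: Yusuf 2,450, then Zara 2,090, then Elif 1,980, then Xiulan 1,410, then Ava 120.
Yusuf has the top bid and wins; the price is the second-highest bid, 2,090.
Yusuf's payoff = 2,450 − 2,090 = 360. All other bidders lose, so their payoff is 0.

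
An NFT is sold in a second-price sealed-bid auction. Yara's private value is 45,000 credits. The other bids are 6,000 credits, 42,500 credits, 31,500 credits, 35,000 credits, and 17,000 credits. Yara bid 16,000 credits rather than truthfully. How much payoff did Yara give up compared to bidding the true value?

The highest competing bid is 42,500 credits.
Bidding truthfully at 45,000 credits: Yara has the top bid, wins, and pays the second-highest bid 42,500 credits. Payoff = 45,000 credits − 42,500 credits = 2,500 credits.
Bidding 16,000 credits: the top bid is 42,500 credits (a rival), so Yara loses. Payoff = 0 credits.
Regret = truthful payoff − actual payoff = 2,500 credits − 0 credits = 2,500 credits.
This is the dominant-strategy logic: truthful bidding weakly beats any alternative.

Payoff forgone: 2,500 credits.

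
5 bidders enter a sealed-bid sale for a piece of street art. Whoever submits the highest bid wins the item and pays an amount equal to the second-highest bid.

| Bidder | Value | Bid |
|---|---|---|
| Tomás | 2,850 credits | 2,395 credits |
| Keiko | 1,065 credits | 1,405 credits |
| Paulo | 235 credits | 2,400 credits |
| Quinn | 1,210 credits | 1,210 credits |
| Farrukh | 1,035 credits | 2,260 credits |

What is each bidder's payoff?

Sorted high to low: Paulo 2,400 credits; Tomás 2,395 credits; Farrukh 2,260 credits; Keiko 1,405 credits; Quinn 1,210 credits.
Paulo has the top bid and wins; the price is the second-highest bid, 2,395 credits.
Paulo's payoff = 235 credits − 2,395 credits = -2,160 credits. All other bidders lose, so their payoff is 0.

Tomás 0 credits, Keiko 0 credits, Paulo -2,160 credits, Quinn 0 credits, Farrukh 0 credits.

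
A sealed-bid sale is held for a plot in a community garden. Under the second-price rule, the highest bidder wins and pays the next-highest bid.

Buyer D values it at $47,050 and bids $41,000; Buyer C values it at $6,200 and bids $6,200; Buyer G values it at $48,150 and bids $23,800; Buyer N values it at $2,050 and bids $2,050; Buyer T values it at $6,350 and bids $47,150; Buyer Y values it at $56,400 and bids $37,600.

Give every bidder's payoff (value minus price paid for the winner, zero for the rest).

Buyer D $0, Buyer C $0, Buyer G $0, Buyer N $0, Buyer T -$34,650, Buyer Y $0.

Ordered from highest: Buyer T $47,150; Buyer D $41,000; Buyer Y $37,600; Buyer G $23,800; Buyer C $6,200; Buyer N $2,050.
Buyer T has the top bid and wins; the price is the second-highest bid, $41,000.
Buyer T's payoff = $6,350 − $41,000 = -$34,650. All other bidders lose, so their payoff is 0.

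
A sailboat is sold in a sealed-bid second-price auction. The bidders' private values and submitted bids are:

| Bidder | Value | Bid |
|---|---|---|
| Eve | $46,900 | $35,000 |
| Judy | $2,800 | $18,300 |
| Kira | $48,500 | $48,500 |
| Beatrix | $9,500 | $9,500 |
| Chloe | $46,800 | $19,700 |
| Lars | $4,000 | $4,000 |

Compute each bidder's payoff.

Ranking the bids: Kira $48,500; Eve $35,000; Chloe $19,700; Judy $18,300; Beatrix $9,500; Lars $4,000.
Kira has the top bid and wins; the price is the second-highest bid, $35,000.
Kira's payoff = $48,500 − $35,000 = $13,500. All other bidders lose, so their payoff is 0.

Eve $0, Judy $0, Kira $13,500, Beatrix $0, Chloe $0, Lars $0.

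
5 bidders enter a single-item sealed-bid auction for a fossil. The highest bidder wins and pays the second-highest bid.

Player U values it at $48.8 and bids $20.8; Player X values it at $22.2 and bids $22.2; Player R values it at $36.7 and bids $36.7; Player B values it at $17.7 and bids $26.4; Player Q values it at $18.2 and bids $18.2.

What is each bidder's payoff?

Sorted high to low: Player R $36.7, then Player B $26.4, then Player X $22.2, then Player U $20.8, then Player Q $18.2.
Player R has the top bid and wins; the price is the second-highest bid, $26.4.
Player R's payoff = $36.7 − $26.4 = $10.3. All other bidders lose, so their payoff is 0.

Player U $0.0, Player X $0.0, Player R $10.3, Player B $0.0, Player Q $0.0.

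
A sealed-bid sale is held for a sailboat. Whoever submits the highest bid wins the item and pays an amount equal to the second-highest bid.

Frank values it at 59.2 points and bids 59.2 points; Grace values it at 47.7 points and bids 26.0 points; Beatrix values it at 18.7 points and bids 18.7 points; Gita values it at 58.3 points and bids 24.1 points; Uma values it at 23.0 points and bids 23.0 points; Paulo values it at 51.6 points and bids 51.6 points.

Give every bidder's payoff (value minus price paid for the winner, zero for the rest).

Ranking the bids: Frank 59.2 points, then Paulo 51.6 points, then Grace 26.0 points, then Gita 24.1 points, then Uma 23.0 points, then Beatrix 18.7 points.
Frank has the top bid and wins; the price is the second-highest bid, 51.6 points.
Frank's payoff = 59.2 points − 51.6 points = 7.6 points. All other bidders lose, so their payoff is 0.

Payoffs: Frank 7.6 points, Grace 0.0 points, Beatrix 0.0 points, Gita 0.0 points, Uma 0.0 points, Paulo 0.0 points.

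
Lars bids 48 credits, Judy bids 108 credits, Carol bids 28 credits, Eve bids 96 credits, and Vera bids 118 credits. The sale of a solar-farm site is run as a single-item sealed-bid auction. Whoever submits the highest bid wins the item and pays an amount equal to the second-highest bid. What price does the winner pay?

108 credits

Bids in descending order: Vera 118 credits; Judy 108 credits; Eve 96 credits; Lars 48 credits; Carol 28 credits.
Vera has the highest bid, so Vera wins.
The second-highest bid is 108 credits, so that is what Vera pays.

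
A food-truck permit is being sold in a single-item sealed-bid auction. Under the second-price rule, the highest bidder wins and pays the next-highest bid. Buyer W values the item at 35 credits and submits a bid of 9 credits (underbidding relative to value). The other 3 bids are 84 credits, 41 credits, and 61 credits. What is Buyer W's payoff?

0 credits

Highest competing bid: 84 credits.
Buyer W's bid 9 credits is not the highest, so Buyer W loses, pays nothing, and earns zero payoff.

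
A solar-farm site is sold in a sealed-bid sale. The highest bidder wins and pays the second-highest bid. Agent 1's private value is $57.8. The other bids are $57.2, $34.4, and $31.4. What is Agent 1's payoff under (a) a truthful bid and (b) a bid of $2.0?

The highest competing bid is $57.2.
Bidding truthfully at $57.8: Agent 1 has the top bid, wins, and pays the second-highest bid $57.2. Payoff = $57.8 − $57.2 = $0.6.
Bidding $2.0: the top bid is $57.2 (a rival), so Agent 1 loses. Payoff = $0.0.
This is the dominant-strategy logic: truthful bidding weakly beats any alternative.

Truthful: $0.6; alternative: $0.0.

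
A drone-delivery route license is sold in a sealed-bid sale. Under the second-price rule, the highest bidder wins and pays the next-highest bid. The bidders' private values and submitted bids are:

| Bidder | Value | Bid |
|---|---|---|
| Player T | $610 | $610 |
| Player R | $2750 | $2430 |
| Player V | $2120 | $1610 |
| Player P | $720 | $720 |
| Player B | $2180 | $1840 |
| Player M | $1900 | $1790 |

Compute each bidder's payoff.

Ordered from highest: Player R $2430; Player B $1840; Player M $1790; Player V $1610; Player P $720; Player T $610.
Player R has the top bid and wins; the price is the second-highest bid, $1840.
Player R's payoff = $2750 − $1840 = $910. All other bidders lose, so their payoff is 0.

Player T $0, Player R $910, Player V $0, Player P $0, Player B $0, Player M $0.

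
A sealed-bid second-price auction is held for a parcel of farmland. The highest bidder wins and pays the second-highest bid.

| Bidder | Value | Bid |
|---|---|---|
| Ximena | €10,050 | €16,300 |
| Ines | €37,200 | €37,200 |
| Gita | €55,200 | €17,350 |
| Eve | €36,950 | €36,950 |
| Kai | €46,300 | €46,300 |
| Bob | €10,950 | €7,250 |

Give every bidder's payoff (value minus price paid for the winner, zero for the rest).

Payoffs: Ximena €0, Ines €0, Gita €0, Eve €0, Kai €9,100, Bob €0.

Sorted high to low: Kai €46,300, then Ines €37,200, then Eve €36,950, then Gita €17,350, then Ximena €16,300, then Bob €7,250.
Kai has the top bid and wins; the price is the second-highest bid, €37,200.
Kai's payoff = €46,300 − €37,200 = €9,100. All other bidders lose, so their payoff is 0.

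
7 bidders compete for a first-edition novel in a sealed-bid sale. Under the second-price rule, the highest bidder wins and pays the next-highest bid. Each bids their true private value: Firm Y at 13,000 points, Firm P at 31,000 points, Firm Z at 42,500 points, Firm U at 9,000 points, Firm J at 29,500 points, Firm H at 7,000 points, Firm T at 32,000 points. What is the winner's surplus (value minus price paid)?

10,500 points

Ordered from highest: Firm Z 42,500 points; Firm T 32,000 points; Firm P 31,000 points; Firm J 29,500 points; Firm Y 13,000 points; Firm U 9,000 points; Firm H 7,000 points.
Firm Z wins with the top bid and pays the second-highest, 32,000 points.
Surplus = 42,500 points − 32,000 points = 10,500 points.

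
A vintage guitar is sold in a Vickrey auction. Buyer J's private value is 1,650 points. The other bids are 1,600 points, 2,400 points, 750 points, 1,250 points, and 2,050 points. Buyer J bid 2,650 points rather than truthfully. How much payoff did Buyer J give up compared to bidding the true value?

The highest competing bid is 2,400 points.
Bidding truthfully at 1,650 points: the top bid is 2,400 points (a rival), so Buyer J loses. Payoff = 0 points.
Bidding 2,650 points: Buyer J has the top bid, wins, and pays the second-highest bid 2,400 points. Payoff = 1,650 points − 2,400 points = -750 points.
Regret = truthful payoff − actual payoff = 0 points − -750 points = 750 points.
This is the dominant-strategy logic: truthful bidding weakly beats any alternative.

750 points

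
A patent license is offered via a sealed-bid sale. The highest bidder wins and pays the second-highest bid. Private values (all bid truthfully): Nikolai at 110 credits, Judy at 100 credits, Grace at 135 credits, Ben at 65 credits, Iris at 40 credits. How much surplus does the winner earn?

Winner's surplus: 25 credits.

Ordered from highest: Grace 135 credits; Nikolai 110 credits; Judy 100 credits; Ben 65 credits; Iris 40 credits.
Grace wins with the top bid and pays the second-highest, 110 credits.
Surplus = 135 credits − 110 credits = 25 credits.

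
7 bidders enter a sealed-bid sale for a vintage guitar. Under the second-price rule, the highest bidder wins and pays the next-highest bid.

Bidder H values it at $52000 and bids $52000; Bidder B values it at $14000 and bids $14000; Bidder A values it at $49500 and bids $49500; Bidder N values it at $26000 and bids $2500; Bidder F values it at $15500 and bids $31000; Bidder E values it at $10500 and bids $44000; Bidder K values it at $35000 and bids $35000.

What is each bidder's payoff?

Ranking the bids: Bidder H $52000; Bidder A $49500; Bidder E $44000; Bidder K $35000; Bidder F $31000; Bidder B $14000; Bidder N $2500.
Bidder H has the top bid and wins; the price is the second-highest bid, $49500.
Bidder H's payoff = $52000 − $49500 = $2500. All other bidders lose, so their payoff is 0.

Bidder H $2500, Bidder B $0, Bidder A $0, Bidder N $0, Bidder F $0, Bidder E $0, Bidder K $0.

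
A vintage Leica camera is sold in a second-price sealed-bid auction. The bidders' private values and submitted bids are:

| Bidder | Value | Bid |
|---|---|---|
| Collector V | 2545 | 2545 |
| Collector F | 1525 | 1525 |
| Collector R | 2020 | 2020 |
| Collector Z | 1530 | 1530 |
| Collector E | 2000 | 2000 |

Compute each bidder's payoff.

Collector V 525, Collector F 0, Collector R 0, Collector Z 0, Collector E 0.

Bids in descending order: Collector V 2545, then Collector R 2020, then Collector E 2000, then Collector Z 1530, then Collector F 1525.
Collector V has the top bid and wins; the price is the second-highest bid, 2020.
Collector V's payoff = 2545 − 2020 = 525. All other bidders lose, so their payoff is 0.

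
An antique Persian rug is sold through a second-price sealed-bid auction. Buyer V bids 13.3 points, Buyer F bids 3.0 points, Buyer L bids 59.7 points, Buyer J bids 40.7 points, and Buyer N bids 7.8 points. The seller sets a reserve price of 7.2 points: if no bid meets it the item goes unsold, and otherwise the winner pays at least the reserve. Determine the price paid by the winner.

Ordered from highest: Buyer L 59.7 points > Buyer J 40.7 points > Buyer V 13.3 points > Buyer N 7.8 points > Buyer F 3.0 points.
Buyer L has the highest bid, so Buyer L wins.
The second-highest bid is 40.7 points, which exceeds the reserve, so that sets the price.

40.7 points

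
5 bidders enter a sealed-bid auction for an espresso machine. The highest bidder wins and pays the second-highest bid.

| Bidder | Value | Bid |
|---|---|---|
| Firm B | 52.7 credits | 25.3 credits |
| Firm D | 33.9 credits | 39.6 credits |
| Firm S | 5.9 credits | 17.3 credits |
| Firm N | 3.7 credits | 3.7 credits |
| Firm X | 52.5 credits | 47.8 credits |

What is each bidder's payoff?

Ordered from highest: Firm X 47.8 credits; Firm D 39.6 credits; Firm B 25.3 credits; Firm S 17.3 credits; Firm N 3.7 credits.
Firm X has the top bid and wins; the price is the second-highest bid, 39.6 credits.
Firm X's payoff = 52.5 credits − 39.6 credits = 12.9 credits. All other bidders lose, so their payoff is 0.

Payoffs: Firm B 0.0 credits, Firm D 0.0 credits, Firm S 0.0 credits, Firm N 0.0 credits, Firm X 12.9 credits.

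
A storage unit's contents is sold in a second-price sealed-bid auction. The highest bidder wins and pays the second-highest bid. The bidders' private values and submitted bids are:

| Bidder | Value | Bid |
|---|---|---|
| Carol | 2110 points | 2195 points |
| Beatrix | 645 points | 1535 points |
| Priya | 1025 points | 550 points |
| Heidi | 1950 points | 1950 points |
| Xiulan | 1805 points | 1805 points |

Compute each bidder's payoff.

Payoffs: Carol 160 points, Beatrix 0 points, Priya 0 points, Heidi 0 points, Xiulan 0 points.

Sorted high to low: Carol 2195 points; Heidi 1950 points; Xiulan 1805 points; Beatrix 1535 points; Priya 550 points.
Carol has the top bid and wins; the price is the second-highest bid, 1950 points.
Carol's payoff = 2110 points − 1950 points = 160 points. All other bidders lose, so their payoff is 0.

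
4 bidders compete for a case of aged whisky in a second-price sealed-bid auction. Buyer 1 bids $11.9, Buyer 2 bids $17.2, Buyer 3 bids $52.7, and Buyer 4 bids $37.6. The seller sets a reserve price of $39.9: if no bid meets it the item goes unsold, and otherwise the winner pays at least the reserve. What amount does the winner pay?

Bids in descending order: Buyer 3 $52.7, then Buyer 4 $37.6, then Buyer 2 $17.2, then Buyer 1 $11.9.
Buyer 3 has the highest bid, so Buyer 3 wins.
The second-highest bid is $37.6, but the reserve $39.9 is higher, so the price is the reserve.

The winner pays $39.9.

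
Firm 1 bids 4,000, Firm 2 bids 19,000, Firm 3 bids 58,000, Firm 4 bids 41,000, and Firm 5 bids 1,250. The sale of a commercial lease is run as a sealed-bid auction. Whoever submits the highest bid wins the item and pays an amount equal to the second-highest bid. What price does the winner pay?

Price paid: 41,000.

Ordered from highest: Firm 3 58,000, then Firm 4 41,000, then Firm 2 19,000, then Firm 1 4,000, then Firm 5 1,250.
Firm 3 has the highest bid, so Firm 3 wins.
The second-highest bid is 41,000, so that is what Firm 3 pays.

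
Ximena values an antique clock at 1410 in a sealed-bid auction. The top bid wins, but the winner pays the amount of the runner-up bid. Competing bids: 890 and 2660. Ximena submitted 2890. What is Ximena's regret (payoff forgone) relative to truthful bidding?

1250

The highest competing bid is 2660.
Bidding truthfully at 1410: the top bid is 2660 (a rival), so Ximena loses. Payoff = 0.
Bidding 2890: Ximena has the top bid, wins, and pays the second-highest bid 2660. Payoff = 1410 − 2660 = -1250.
Regret = truthful payoff − actual payoff = 0 − -1250 = 1250.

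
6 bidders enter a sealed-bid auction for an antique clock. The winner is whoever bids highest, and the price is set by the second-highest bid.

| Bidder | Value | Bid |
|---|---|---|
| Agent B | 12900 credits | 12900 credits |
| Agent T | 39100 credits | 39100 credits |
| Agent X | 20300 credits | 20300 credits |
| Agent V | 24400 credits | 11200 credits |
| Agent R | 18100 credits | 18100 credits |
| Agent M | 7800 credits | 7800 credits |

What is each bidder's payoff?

Ranking the bids: Agent T 39100 credits, then Agent X 20300 credits, then Agent R 18100 credits, then Agent B 12900 credits, then Agent V 11200 credits, then Agent M 7800 credits.
Agent T has the top bid and wins; the price is the second-highest bid, 20300 credits.
Agent T's payoff = 39100 credits − 20300 credits = 18800 credits. All other bidders lose, so their payoff is 0.

Payoffs: Agent B 0 credits, Agent T 18800 credits, Agent X 0 credits, Agent V 0 credits, Agent R 0 credits, Agent M 0 credits.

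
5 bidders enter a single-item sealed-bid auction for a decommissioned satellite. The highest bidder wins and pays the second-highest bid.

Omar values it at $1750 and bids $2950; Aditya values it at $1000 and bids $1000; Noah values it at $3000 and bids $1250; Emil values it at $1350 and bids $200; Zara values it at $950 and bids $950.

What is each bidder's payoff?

Sorted high to low: Omar $2950; Noah $1250; Aditya $1000; Zara $950; Emil $200.
Omar has the top bid and wins; the price is the second-highest bid, $1250.
Omar's payoff = $1750 − $1250 = $500. All other bidders lose, so their payoff is 0.

Omar $500, Aditya $0, Noah $0, Emil $0, Zara $0.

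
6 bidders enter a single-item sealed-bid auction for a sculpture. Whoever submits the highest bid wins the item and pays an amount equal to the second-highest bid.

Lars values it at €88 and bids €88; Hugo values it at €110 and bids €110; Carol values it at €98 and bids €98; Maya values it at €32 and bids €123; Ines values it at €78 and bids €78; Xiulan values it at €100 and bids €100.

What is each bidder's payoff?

Ordered from highest: Maya €123; Hugo €110; Xiulan €100; Carol €98; Lars €88; Ines €78.
Maya has the top bid and wins; the price is the second-highest bid, €110.
Maya's payoff = €32 − €110 = -€78. All other bidders lose, so their payoff is 0.

Lars €0, Hugo €0, Carol €0, Maya -€78, Ines €0, Xiulan €0.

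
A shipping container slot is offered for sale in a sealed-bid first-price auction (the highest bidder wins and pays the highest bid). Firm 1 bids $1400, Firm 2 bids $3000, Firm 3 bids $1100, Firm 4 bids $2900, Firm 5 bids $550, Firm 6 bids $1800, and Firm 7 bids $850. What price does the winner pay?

$3000

Ranking the bids: Firm 2 $3000, then Firm 4 $2900, then Firm 6 $1800, then Firm 1 $1400, then Firm 3 $1100, then Firm 7 $850, then Firm 5 $550.
Firm 2 is the highest bidder, so Firm 2 wins.
Under the first-price rule, the price is the highest bid: $3000.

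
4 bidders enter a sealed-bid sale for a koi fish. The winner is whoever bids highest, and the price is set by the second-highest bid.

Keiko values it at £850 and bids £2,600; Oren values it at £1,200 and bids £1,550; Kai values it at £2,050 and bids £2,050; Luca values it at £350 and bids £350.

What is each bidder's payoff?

Keiko -£1,200, Oren £0, Kai £0, Luca £0.

Bids in descending order: Keiko £2,600, then Kai £2,050, then Oren £1,550, then Luca £350.
Keiko has the top bid and wins; the price is the second-highest bid, £2,050.
Keiko's payoff = £850 − £2,050 = -£1,200. All other bidders lose, so their payoff is 0.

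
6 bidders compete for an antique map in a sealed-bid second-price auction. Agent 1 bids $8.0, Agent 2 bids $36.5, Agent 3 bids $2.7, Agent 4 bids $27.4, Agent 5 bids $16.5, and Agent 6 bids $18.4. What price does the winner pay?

$27.4

Bids in descending order: Agent 2 $36.5, then Agent 4 $27.4, then Agent 6 $18.4, then Agent 5 $16.5, then Agent 1 $8.0, then Agent 3 $2.7.
Agent 2 has the highest bid, so Agent 2 wins.
The second-highest bid is $27.4, so that is what Agent 2 pays.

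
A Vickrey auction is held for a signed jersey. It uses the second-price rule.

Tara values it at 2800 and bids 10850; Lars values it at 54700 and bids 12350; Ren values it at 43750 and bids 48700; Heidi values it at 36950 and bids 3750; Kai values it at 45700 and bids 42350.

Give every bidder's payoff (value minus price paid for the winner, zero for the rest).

Payoffs: Tara 0, Lars 0, Ren 1400, Heidi 0, Kai 0.

Bids in descending order: Ren 48700, then Kai 42350, then Lars 12350, then Tara 10850, then Heidi 3750.
Ren has the top bid and wins; the price is the second-highest bid, 42350.
Ren's payoff = 43750 − 42350 = 1400. All other bidders lose, so their payoff is 0.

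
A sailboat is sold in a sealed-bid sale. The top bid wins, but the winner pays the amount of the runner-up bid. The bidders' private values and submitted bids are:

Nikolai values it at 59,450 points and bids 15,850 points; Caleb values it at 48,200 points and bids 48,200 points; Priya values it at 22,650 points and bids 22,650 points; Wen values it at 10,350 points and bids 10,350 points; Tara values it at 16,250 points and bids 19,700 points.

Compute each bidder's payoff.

Ordered from highest: Caleb 48,200 points, then Priya 22,650 points, then Tara 19,700 points, then Nikolai 15,850 points, then Wen 10,350 points.
Caleb has the top bid and wins; the price is the second-highest bid, 22,650 points.
Caleb's payoff = 48,200 points − 22,650 points = 25,550 points. All other bidders lose, so their payoff is 0.

Payoffs: Nikolai 0 points, Caleb 25,550 points, Priya 0 points, Wen 0 points, Tara 0 points.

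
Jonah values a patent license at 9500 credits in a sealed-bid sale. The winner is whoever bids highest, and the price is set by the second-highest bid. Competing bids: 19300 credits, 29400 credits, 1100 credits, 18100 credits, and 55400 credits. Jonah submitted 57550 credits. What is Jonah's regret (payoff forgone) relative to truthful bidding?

Regret: 45900 credits.

The highest competing bid is 55400 credits.
Bidding truthfully at 9500 credits: the top bid is 55400 credits (a rival), so Jonah loses. Payoff = 0 credits.
Bidding 57550 credits: Jonah has the top bid, wins, and pays the second-highest bid 55400 credits. Payoff = 9500 credits − 55400 credits = -45900 credits.
Regret = truthful payoff − actual payoff = 0 credits − -45900 credits = 45900 credits.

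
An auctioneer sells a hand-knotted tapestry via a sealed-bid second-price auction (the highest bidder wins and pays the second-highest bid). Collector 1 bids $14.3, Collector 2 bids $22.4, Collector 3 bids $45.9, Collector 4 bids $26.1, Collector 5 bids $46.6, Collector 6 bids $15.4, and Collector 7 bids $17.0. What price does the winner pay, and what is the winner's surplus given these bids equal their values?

Ranking the bids: Collector 5 $46.6 > Collector 3 $45.9 > Collector 4 $26.1 > Collector 2 $22.4 > Collector 7 $17.0 > Collector 6 $15.4 > Collector 1 $14.3.
Collector 5 is the highest bidder, so Collector 5 wins.
Under the second-price rule, the price is the second-highest bid: $45.9.
Surplus = $46.6 − $45.9 = $0.7.

Price $45.9; surplus $0.7.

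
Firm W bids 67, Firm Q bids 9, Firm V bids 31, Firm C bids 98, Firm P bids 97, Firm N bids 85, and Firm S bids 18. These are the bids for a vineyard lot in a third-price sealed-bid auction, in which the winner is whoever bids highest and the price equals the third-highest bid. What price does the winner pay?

85

Bids in descending order: Firm C 98 > Firm P 97 > Firm N 85 > Firm W 67 > Firm V 31 > Firm S 18 > Firm Q 9.
Firm C is the highest bidder, so Firm C wins.
Under the third-price rule, the price is the third-highest bid: 85.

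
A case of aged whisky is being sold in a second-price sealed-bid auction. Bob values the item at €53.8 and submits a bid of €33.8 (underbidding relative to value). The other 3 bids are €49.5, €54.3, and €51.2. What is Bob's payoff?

Highest competing bid: €54.3.
Bob's bid €33.8 is not the highest, so Bob loses, pays nothing, and earns zero payoff.

Payoff = €0.0.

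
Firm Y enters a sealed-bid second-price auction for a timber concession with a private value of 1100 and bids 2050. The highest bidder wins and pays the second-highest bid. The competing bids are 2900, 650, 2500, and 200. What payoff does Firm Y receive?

0

Highest competing bid: 2900.
Firm Y's bid 2050 is not the highest, so Firm Y loses, pays nothing, and earns zero payoff.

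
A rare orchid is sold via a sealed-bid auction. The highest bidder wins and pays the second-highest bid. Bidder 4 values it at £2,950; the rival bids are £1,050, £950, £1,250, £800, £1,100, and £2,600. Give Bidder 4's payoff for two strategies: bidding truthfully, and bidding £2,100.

Truthful: £350; alternative: £0.

The highest competing bid is £2,600.
Bidding truthfully at £2,950: Bidder 4 has the top bid, wins, and pays the second-highest bid £2,600. Payoff = £2,950 − £2,600 = £350.
Bidding £2,100: the top bid is £2,600 (a rival), so Bidder 4 loses. Payoff = £0.
This is the dominant-strategy logic: truthful bidding weakly beats any alternative.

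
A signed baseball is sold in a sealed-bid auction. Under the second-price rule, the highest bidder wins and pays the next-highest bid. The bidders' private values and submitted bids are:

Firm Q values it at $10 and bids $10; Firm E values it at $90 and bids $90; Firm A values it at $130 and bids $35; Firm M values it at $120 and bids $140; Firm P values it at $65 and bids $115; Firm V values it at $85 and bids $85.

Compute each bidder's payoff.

Firm Q $0, Firm E $0, Firm A $0, Firm M $5, Firm P $0, Firm V $0.

Sorted high to low: Firm M $140; Firm P $115; Firm E $90; Firm V $85; Firm A $35; Firm Q $10.
Firm M has the top bid and wins; the price is the second-highest bid, $115.
Firm M's payoff = $120 − $115 = $5. All other bidders lose, so their payoff is 0.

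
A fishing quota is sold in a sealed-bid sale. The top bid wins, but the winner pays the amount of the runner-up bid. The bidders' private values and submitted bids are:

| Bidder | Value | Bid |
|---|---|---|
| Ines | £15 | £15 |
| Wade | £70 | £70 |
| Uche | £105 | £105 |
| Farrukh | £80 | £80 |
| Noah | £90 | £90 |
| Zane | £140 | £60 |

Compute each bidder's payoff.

Ines £0, Wade £0, Uche £15, Farrukh £0, Noah £0, Zane £0.

Bids in descending order: Uche £105; Noah £90; Farrukh £80; Wade £70; Zane £60; Ines £15.
Uche has the top bid and wins; the price is the second-highest bid, £90.
Uche's payoff = £105 − £90 = £15. All other bidders lose, so their payoff is 0.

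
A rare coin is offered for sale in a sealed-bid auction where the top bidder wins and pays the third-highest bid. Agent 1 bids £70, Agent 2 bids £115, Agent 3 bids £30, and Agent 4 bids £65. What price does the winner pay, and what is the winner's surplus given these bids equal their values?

Sorted high to low: Agent 2 £115; Agent 1 £70; Agent 4 £65; Agent 3 £30.
Agent 2 is the highest bidder, so Agent 2 wins.
Under the third-price rule, the price is the third-highest bid: £65.
Surplus = £115 − £65 = £50.

The winner pays £65 for a surplus of £50.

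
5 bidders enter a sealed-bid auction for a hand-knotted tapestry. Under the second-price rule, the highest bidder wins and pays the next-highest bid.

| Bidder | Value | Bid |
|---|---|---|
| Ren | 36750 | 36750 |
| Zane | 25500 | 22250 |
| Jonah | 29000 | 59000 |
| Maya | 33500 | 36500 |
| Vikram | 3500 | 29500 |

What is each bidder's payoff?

Ren 0, Zane 0, Jonah -7750, Maya 0, Vikram 0.

Ordered from highest: Jonah 59000 > Ren 36750 > Maya 36500 > Vikram 29500 > Zane 22250.
Jonah has the top bid and wins; the price is the second-highest bid, 36750.
Jonah's payoff = 29000 − 36750 = -7750. All other bidders lose, so their payoff is 0.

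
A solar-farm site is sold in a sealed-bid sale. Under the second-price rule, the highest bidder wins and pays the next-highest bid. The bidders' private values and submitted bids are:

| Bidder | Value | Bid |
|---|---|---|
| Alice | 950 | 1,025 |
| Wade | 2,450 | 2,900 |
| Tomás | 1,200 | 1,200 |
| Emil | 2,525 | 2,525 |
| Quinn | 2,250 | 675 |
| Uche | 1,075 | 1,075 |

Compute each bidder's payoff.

Alice 0, Wade -75, Tomás 0, Emil 0, Quinn 0, Uche 0.

Sorted high to low: Wade 2,900, then Emil 2,525, then Tomás 1,200, then Uche 1,075, then Alice 1,025, then Quinn 675.
Wade has the top bid and wins; the price is the second-highest bid, 2,525.
Wade's payoff = 2,450 − 2,525 = -75. All other bidders lose, so their payoff is 0.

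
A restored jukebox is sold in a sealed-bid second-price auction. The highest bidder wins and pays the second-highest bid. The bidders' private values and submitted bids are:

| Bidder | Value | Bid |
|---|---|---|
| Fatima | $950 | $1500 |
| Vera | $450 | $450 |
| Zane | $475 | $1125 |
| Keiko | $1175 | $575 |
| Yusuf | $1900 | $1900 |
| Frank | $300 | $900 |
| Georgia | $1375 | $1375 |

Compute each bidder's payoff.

Fatima $0, Vera $0, Zane $0, Keiko $0, Yusuf $400, Frank $0, Georgia $0.

Ranking the bids: Yusuf $1900, then Fatima $1500, then Georgia $1375, then Zane $1125, then Frank $900, then Keiko $575, then Vera $450.
Yusuf has the top bid and wins; the price is the second-highest bid, $1500.
Yusuf's payoff = $1900 − $1500 = $400. All other bidders lose, so their payoff is 0.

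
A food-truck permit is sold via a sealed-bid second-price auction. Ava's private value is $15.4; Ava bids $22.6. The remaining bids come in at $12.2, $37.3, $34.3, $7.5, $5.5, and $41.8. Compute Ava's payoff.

Payoff = $0.0.

Highest competing bid: $41.8.
Ava's bid $22.6 is not the highest, so Ava loses, pays nothing, and earns zero payoff.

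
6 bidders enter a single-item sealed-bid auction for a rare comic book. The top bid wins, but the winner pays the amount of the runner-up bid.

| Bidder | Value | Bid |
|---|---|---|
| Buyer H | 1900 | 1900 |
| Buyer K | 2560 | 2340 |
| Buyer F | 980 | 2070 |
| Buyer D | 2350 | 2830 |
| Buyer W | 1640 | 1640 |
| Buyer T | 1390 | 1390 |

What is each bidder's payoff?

Payoffs: Buyer H 0, Buyer K 0, Buyer F 0, Buyer D 10, Buyer W 0, Buyer T 0.

Ordered from highest: Buyer D 2830 > Buyer K 2340 > Buyer F 2070 > Buyer H 1900 > Buyer W 1640 > Buyer T 1390.
Buyer D has the top bid and wins; the price is the second-highest bid, 2340.
Buyer D's payoff = 2350 − 2340 = 10. All other bidders lose, so their payoff is 0.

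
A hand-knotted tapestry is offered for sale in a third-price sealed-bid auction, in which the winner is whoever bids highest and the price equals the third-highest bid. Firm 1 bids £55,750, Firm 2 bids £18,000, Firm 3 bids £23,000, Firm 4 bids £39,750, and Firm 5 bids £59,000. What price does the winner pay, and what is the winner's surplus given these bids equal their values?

Sorted high to low: Firm 5 £59,000, then Firm 1 £55,750, then Firm 4 £39,750, then Firm 3 £23,000, then Firm 2 £18,000.
Firm 5 is the highest bidder, so Firm 5 wins.
Under the third-price rule, the price is the third-highest bid: £39,750.
Surplus = £59,000 − £39,750 = £19,250.

Price £39,750; surplus £19,250.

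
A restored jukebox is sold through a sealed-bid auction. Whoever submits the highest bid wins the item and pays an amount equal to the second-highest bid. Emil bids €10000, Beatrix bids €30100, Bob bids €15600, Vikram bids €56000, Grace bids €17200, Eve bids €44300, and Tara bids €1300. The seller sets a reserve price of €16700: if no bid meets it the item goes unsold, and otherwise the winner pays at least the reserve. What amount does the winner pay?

Ordered from highest: Vikram €56000, then Eve €44300, then Beatrix €30100, then Grace €17200, then Bob €15600, then Emil €10000, then Tara €1300.
Vikram has the highest bid, so Vikram wins.
The second-highest bid is €44300, which exceeds the reserve, so that sets the price.

Price paid: €44300.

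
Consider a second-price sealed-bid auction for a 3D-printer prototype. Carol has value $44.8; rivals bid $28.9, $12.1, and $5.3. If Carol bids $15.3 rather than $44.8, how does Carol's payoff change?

The highest competing bid is $28.9.
Bidding truthfully at $44.8: Carol has the top bid, wins, and pays the second-highest bid $28.9. Payoff = $44.8 − $28.9 = $15.9.
Bidding $15.3: the top bid is $28.9 (a rival), so Carol loses. Payoff = $0.0.
Change = $0.0 − $15.9 = -$15.9.

-$15.9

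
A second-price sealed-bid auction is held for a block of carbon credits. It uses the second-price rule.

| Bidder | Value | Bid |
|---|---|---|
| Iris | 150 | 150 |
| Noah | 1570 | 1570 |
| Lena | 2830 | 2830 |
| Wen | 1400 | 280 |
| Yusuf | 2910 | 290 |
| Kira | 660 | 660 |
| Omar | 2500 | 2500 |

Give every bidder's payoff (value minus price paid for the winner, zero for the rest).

Sorted high to low: Lena 2830; Omar 2500; Noah 1570; Kira 660; Yusuf 290; Wen 280; Iris 150.
Lena has the top bid and wins; the price is the second-highest bid, 2500.
Lena's payoff = 2830 − 2500 = 330. All other bidders lose, so their payoff is 0.

Iris 0, Noah 0, Lena 330, Wen 0, Yusuf 0, Kira 0, Omar 0.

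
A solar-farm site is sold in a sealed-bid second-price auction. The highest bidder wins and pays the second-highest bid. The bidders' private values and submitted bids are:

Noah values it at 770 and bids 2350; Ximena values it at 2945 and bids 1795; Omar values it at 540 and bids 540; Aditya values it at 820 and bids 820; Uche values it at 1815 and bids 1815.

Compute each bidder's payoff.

Bids in descending order: Noah 2350, then Uche 1815, then Ximena 1795, then Aditya 820, then Omar 540.
Noah has the top bid and wins; the price is the second-highest bid, 1815.
Noah's payoff = 770 − 1815 = -1045. All other bidders lose, so their payoff is 0.

Noah -1045, Ximena 0, Omar 0, Aditya 0, Uche 0.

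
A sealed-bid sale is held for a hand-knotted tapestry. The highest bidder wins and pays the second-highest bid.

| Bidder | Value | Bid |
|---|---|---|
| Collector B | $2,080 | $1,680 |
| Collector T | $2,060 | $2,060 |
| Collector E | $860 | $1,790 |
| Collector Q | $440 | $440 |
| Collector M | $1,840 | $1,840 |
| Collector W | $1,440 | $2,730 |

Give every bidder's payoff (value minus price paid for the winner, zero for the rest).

Ranking the bids: Collector W $2,730 > Collector T $2,060 > Collector M $1,840 > Collector E $1,790 > Collector B $1,680 > Collector Q $440.
Collector W has the top bid and wins; the price is the second-highest bid, $2,060.
Collector W's payoff = $1,440 − $2,060 = -$620. All other bidders lose, so their payoff is 0.

Payoffs: Collector B $0, Collector T $0, Collector E $0, Collector Q $0, Collector M $0, Collector W -$620.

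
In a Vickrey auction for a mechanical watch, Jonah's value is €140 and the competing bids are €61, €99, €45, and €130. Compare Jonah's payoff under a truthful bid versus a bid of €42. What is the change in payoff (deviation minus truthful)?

The highest competing bid is €130.
Bidding truthfully at €140: Jonah has the top bid, wins, and pays the second-highest bid €130. Payoff = €140 − €130 = €10.
Bidding €42: the top bid is €130 (a rival), so Jonah loses. Payoff = €0.
Change = €0 − €10 = -€10.

Change in payoff: -€10.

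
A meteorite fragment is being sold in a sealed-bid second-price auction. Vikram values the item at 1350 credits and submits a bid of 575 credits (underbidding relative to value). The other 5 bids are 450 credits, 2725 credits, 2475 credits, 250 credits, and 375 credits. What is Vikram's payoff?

Payoff = 0 credits.

Highest competing bid: 2725 credits.
Vikram's bid 575 credits is not the highest, so Vikram loses, pays nothing, and earns zero payoff.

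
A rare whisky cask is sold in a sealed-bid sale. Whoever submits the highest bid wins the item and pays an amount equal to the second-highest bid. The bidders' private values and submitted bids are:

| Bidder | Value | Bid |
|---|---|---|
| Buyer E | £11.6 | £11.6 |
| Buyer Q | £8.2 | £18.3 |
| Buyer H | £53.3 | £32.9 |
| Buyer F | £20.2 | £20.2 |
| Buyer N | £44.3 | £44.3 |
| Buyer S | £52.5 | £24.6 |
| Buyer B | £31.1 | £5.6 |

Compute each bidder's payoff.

Ranking the bids: Buyer N £44.3 > Buyer H £32.9 > Buyer S £24.6 > Buyer F £20.2 > Buyer Q £18.3 > Buyer E £11.6 > Buyer B £5.6.
Buyer N has the top bid and wins; the price is the second-highest bid, £32.9.
Buyer N's payoff = £44.3 − £32.9 = £11.4. All other bidders lose, so their payoff is 0.

Buyer E £0.0, Buyer Q £0.0, Buyer H £0.0, Buyer F £0.0, Buyer N £11.4, Buyer S £0.0, Buyer B £0.0.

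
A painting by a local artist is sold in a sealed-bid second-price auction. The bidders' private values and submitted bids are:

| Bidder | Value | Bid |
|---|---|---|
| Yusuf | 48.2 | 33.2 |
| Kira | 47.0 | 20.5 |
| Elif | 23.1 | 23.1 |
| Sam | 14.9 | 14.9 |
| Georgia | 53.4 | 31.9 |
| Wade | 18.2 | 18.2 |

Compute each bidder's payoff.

Bids in descending order: Yusuf 33.2; Georgia 31.9; Elif 23.1; Kira 20.5; Wade 18.2; Sam 14.9.
Yusuf has the top bid and wins; the price is the second-highest bid, 31.9.
Yusuf's payoff = 48.2 − 31.9 = 16.3. All other bidders lose, so their payoff is 0.

Yusuf 16.3, Kira 0.0, Elif 0.0, Sam 0.0, Georgia 0.0, Wade 0.0.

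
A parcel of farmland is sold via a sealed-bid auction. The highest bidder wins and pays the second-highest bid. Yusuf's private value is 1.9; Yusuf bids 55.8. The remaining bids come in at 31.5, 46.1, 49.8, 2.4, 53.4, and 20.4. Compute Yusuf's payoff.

Highest competing bid: 53.4.
Yusuf's bid 55.8 is the highest overall, so Yusuf wins and pays the second-highest bid, 53.4.
Payoff = value − price = 1.9 − 53.4 = -51.5.
Overbidding won the item at a price above value — truthful bidding would have avoided this loss.

Yusuf's payoff: -51.5.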